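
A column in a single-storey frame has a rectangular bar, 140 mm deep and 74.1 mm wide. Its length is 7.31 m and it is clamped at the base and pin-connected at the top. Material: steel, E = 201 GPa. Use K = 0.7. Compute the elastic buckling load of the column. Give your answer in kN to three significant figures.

Buckling occurs about the weak axis: I_min = h·b³/12 with b = 74.1 mm (the shorter side).
I_min = 140×74.1³/12 = 4.747×10^6 mm⁴
I = 4.747×10^6 mm⁴ = 4.747×10^-6 m⁴
Effective length L_e = K·L = 0.7 × 7.31 = 5.117 m
P_cr = π²EI / L_e² = π² × 201×10⁹ × 4.747×10^-6 / 5.117² = 3.596×10^5 N

P_cr ≈ 360 kN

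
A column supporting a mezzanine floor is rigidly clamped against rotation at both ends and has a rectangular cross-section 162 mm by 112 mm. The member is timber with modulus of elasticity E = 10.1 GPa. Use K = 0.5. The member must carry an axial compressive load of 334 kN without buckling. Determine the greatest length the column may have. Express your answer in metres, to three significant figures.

Buckling occurs about the weak axis: I_min = h·b³/12 with b = 112 mm (the shorter side).
I_min = 162×112³/12 = 1.897×10^7 mm⁴
I = 1.897×10^-5 m⁴
At the buckling limit P_cr = P = 3.340×10^5 N
From P_cr = π²EI/(K·L)²:  L = (1/K)·√(π²EI/P_cr) = (1/0.5)·√(π²×1.01×10^10×1.897×10^-5/3.340×10^5)
L = 4.76 m

L_max ≈ 4.76 m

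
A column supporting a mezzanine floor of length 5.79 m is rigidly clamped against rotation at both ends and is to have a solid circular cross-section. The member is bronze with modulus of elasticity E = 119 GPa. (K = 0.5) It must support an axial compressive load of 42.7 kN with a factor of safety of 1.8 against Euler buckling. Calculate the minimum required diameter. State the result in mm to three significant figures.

d ≈ 57.8 mm

Required P_cr = n·P = 1.8 × 42.7 = 76.86 kN
L_e = K·L = 0.5 × 5.79 = 2.895 m
Required I = P_cr·L_e²/(π²E) = 7.686×10^4 × 2.895² / (π² × 1.19×10^11) = 5.485×10^-7 m⁴
I_req = 5.485×10^5 mm⁴
Solid circle: I = πd⁴/64  ⇒  d = (64I/π)^(1/4) = (64×5.485×10^5/π)^(1/4) = 57.8 mm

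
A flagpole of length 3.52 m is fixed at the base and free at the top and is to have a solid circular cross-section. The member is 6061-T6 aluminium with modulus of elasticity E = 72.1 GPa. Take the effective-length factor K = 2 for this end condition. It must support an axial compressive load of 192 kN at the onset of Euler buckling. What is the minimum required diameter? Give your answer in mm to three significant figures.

d ≈ 128 mm

L_e = K·L = 2 × 3.52 = 7.040 m
Required I = P_cr·L_e²/(π²E) = 1.920×10^5 × 7.040² / (π² × 7.21×10^10) = 1.337×10^-5 m⁴
I_req = 1.337×10^7 mm⁴
Solid circle: I = πd⁴/64  ⇒  d = (64I/π)^(1/4) = (64×1.337×10^7/π)^(1/4) = 128 mm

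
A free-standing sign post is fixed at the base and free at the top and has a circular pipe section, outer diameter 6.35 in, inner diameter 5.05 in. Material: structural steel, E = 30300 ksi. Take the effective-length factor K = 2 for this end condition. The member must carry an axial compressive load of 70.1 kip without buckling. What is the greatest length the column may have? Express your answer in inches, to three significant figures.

d_o = 6.35 in, d_i = 5.05 in
I = π(d_o⁴ − d_i⁴)/64 = π(6.35⁴ − 5.050⁴)/64 = 47.89 in⁴
At the buckling limit P_cr = P = 7.010×10^4 lb
From P_cr = π²EI/(K·L)²:  L = (1/K)·√(π²EI/P_cr) = (1/2)·√(π²×3.03×10^7×47.89/7.010×10^4)
L = 226 in

L_max ≈ 226 in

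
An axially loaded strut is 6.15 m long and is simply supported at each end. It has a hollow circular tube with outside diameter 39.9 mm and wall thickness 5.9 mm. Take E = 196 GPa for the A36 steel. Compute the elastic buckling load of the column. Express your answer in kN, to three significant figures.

P_cr ≈ 4.80 kN

Inner diameter d_i = 39.9 − 2×5.9 = 28.10 mm
I = π(d_o⁴ − d_i⁴)/64 = π(39.9⁴ − 28.10⁴)/64 = 9.381×10^4 mm⁴
I = 9.381×10^4 mm⁴ = 9.381×10^-8 m⁴
Effective length L_e = K·L = 1 × 6.15 = 6.150 m
P_cr = π²EI / L_e² = π² × 196×10⁹ × 9.381×10^-8 / 6.150² = 4.798×10^3 N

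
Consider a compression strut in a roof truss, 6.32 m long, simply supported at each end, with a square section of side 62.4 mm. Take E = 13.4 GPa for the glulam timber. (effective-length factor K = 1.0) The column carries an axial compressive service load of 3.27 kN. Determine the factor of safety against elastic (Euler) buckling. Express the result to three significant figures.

n ≈ 1.28

I = a⁴/12 = 62.4⁴/12 = 1.263×10^6 mm⁴
I = 1.263×10^6 mm⁴ = 1.263×10^-6 m⁴
Effective length L_e = K·L = 1 × 6.32 = 6.320 m
P_cr = π²EI / L_e² = π² × 13.4×10⁹ × 1.263×10^-6 / 6.320² = 4.183×10^3 N
Factor of safety n = P_cr / P = 4.1834 / 3.27 = 1.28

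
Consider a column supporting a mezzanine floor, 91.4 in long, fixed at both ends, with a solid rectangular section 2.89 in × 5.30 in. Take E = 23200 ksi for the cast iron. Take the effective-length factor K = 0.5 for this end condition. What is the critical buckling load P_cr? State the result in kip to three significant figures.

Buckling occurs about the weak axis: I_min = h·b³/12 with b = 2.89 in (the shorter side).
I_min = 5.30×2.89³/12 = 10.66 in⁴
Effective length L_e = K·L = 0.5 × 91.4 = 45.70 in
P_cr = π²EI / L_e² = π² × 23200×10³ × 10.66 / 45.70² = 1.169×10^6 lb

P_cr ≈ 1170 kip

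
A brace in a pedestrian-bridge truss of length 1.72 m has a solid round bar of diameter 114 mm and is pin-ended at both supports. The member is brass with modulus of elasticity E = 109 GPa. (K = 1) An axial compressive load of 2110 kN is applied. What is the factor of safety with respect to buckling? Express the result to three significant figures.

I = πd⁴/64 = π×114⁴/64 = 8.291×10^6 mm⁴
I = 8.291×10^6 mm⁴ = 8.291×10^-6 m⁴
Effective length L_e = K·L = 1 × 1.72 = 1.720 m
P_cr = π²EI / L_e² = π² × 109×10⁹ × 8.291×10^-6 / 1.720² = 3.015×10^6 N
Factor of safety n = P_cr / P = 3014.8 / 2110 = 1.43

n ≈ 1.43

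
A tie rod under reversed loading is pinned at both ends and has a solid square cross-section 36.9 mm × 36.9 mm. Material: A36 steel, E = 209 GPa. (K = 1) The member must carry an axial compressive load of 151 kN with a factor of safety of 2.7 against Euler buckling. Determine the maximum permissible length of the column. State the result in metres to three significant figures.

L_max ≈ 0.884 m

I = a⁴/12 = 36.9⁴/12 = 1.545×10^5 mm⁴
I = 1.545×10^-7 m⁴
Required critical load P_cr = n·P = 2.7 × 151 = 407.7 kN = 4.077×10^5 N
From P_cr = π²EI/(K·L)²:  L = (1/K)·√(π²EI/P_cr) = (1/1)·√(π²×2.09×10^11×1.545×10^-7/4.077×10^5)
L = 0.884 m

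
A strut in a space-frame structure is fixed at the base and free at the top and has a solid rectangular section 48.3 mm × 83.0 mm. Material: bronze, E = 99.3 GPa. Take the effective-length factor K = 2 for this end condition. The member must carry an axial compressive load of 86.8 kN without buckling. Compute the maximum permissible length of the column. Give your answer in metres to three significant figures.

L_max ≈ 1.48 m

Buckling occurs about the weak axis: I_min = h·b³/12 with b = 48.3 mm (the shorter side).
I_min = 83.0×48.3³/12 = 7.794×10^5 mm⁴
I = 7.794×10^-7 m⁴
At the buckling limit P_cr = P = 8.680×10^4 N
From P_cr = π²EI/(K·L)²:  L = (1/K)·√(π²EI/P_cr) = (1/2)·√(π²×9.93×10^10×7.794×10^-7/8.680×10^4)
L = 1.48 m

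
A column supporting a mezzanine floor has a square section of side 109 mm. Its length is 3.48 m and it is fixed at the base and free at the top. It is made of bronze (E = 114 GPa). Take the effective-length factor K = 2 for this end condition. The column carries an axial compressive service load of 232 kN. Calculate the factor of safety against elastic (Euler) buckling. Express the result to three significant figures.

n ≈ 1.18

I = a⁴/12 = 109⁴/12 = 1.176×10^7 mm⁴
I = 1.176×10^7 mm⁴ = 1.176×10^-5 m⁴
Effective length L_e = K·L = 2 × 3.48 = 6.960 m
P_cr = π²EI / L_e² = π² × 114×10⁹ × 1.176×10^-5 / 6.960² = 2.732×10^5 N
Factor of safety n = P_cr / P = 273.22 / 232 = 1.18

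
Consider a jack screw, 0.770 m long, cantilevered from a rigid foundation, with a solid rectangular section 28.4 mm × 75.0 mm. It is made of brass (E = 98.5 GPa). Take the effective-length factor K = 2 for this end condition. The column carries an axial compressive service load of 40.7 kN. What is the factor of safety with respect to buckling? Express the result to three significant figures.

n ≈ 1.44

Buckling occurs about the weak axis: I_min = h·b³/12 with b = 28.4 mm (the shorter side).
I_min = 75.0×28.4³/12 = 1.432×10^5 mm⁴
I = 1.432×10^5 mm⁴ = 1.432×10^-7 m⁴
Effective length L_e = K·L = 2 × 0.770 = 1.540 m
P_cr = π²EI / L_e² = π² × 98.5×10⁹ × 1.432×10^-7 / 1.540² = 5.869×10^4 N
Factor of safety n = P_cr / P = 58.685 / 40.7 = 1.44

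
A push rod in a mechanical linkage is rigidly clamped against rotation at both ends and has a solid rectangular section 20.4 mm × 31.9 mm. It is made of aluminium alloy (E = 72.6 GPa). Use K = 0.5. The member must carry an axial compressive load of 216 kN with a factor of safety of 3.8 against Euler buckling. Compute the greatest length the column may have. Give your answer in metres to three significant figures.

L_max ≈ 0.281 m

Buckling occurs about the weak axis: I_min = h·b³/12 with b = 20.4 mm (the shorter side).
I_min = 31.9×20.4³/12 = 2.257×10^4 mm⁴
I = 2.257×10^-8 m⁴
Required critical load P_cr = n·P = 3.8 × 216 = 820.8 kN = 8.208×10^5 N
From P_cr = π²EI/(K·L)²:  L = (1/K)·√(π²EI/P_cr) = (1/0.5)·√(π²×7.26×10^10×2.257×10^-8/8.208×10^5)
L = 0.281 m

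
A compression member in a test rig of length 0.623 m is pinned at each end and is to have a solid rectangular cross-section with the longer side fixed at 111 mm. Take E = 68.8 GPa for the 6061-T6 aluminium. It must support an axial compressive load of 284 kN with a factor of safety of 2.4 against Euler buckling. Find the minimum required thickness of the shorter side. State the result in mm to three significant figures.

b ≈ 34.8 mm

Required P_cr = n·P = 2.4 × 284 = 681.6 kN
L_e = K·L = 1 × 0.623 = 0.6230 m
Required I = P_cr·L_e²/(π²E) = 6.816×10^5 × 0.6230² / (π² × 6.88×10^10) = 3.896×10^-7 m⁴
I_req = 3.896×10^5 mm⁴
Rectangle, weak axis: I_min = h·b³/12 with h = 111 mm fixed  ⇒  b = (12I/h)^(1/3) = 34.8 mm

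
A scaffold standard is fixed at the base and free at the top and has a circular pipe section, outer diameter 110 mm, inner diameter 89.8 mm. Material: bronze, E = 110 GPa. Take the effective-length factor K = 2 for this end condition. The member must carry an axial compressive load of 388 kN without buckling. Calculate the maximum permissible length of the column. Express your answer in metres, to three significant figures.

L_max ≈ 1.67 m

d_o = 110 mm, d_i = 89.8 mm
I = π(d_o⁴ − d_i⁴)/64 = π(110⁴ − 89.80⁴)/64 = 3.995×10^6 mm⁴
I = 3.995×10^-6 m⁴
At the buckling limit P_cr = P = 3.880×10^5 N
From P_cr = π²EI/(K·L)²:  L = (1/K)·√(π²EI/P_cr) = (1/2)·√(π²×1.10×10^11×3.995×10^-6/3.880×10^5)
L = 1.67 m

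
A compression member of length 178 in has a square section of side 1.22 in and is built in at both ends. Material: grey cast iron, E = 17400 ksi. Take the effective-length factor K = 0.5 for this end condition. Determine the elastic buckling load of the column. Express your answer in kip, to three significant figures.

P_cr ≈ 4.00 kip

I = a⁴/12 = 1.22⁴/12 = 0.1846 in⁴
Effective length L_e = K·L = 0.5 × 178 = 89.00 in
P_cr = π²EI / L_e² = π² × 17400×10³ × 0.1846 / 89.00² = 4.002×10^3 lb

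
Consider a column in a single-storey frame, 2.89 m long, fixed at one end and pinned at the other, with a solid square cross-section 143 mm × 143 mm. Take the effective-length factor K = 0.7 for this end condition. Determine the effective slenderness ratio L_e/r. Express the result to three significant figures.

λ ≈ 49.0

For a square r = a/√12 = 143/√12 = 41.28 mm
L_e = K·L = 0.7 × 2.89 m = 2.023 m = 2023.0 mm
λ = L_e / r_min = 2023.0 / 41.28 = 49.0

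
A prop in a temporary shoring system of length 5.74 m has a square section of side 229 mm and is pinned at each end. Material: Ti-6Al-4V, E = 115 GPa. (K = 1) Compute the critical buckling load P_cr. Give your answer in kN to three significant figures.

I = a⁴/12 = 229⁴/12 = 2.292×10^8 mm⁴
I = 2.292×10^8 mm⁴ = 2.292×10^-4 m⁴
Effective length L_e = K·L = 1 × 5.74 = 5.740 m
P_cr = π²EI / L_e² = π² × 115×10⁹ × 2.292×10^-4 / 5.740² = 7.895×10^6 N

P_cr ≈ 7890 kN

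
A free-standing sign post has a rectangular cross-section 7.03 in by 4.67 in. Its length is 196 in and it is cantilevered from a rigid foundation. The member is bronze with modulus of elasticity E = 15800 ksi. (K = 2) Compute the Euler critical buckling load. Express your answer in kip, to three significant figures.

Buckling occurs about the weak axis: I_min = h·b³/12 with b = 4.67 in (the shorter side).
I_min = 7.03×4.67³/12 = 59.67 in⁴
Effective length L_e = K·L = 2 × 196 = 392.0 in
P_cr = π²EI / L_e² = π² × 15800×10³ × 59.67 / 392.0² = 6.055×10^4 lb

P_cr ≈ 60.5 kip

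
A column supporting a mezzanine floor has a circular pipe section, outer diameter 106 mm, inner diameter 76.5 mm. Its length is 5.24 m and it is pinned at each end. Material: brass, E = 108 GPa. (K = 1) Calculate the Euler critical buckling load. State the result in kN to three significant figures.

d_o = 106 mm, d_i = 76.5 mm
I = π(d_o⁴ − d_i⁴)/64 = π(106⁴ − 76.50⁴)/64 = 4.516×10^6 mm⁴
I = 4.516×10^6 mm⁴ = 4.516×10^-6 m⁴
Effective length L_e = K·L = 1 × 5.24 = 5.240 m
P_cr = π²EI / L_e² = π² × 108×10⁹ × 4.516×10^-6 / 5.240² = 1.753×10^5 N

P_cr ≈ 175 kN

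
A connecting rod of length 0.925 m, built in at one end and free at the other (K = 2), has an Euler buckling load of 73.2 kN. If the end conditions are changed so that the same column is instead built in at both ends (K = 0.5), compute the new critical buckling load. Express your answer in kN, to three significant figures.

P_cr ∝ 1/K², so P_cr,new = P_cr,old × (K_old/K_new)² = 73.2 × (2/0.5)²
= 73.2 × 16.00 = 1170 kN

P_cr ≈ 1170 kN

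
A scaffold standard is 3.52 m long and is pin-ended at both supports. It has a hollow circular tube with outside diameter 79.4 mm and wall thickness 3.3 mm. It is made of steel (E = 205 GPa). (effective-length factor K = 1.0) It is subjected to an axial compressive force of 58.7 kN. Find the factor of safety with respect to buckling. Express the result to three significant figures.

n ≈ 1.59

Inner diameter d_i = 79.4 − 2×3.3 = 72.80 mm
I = π(d_o⁴ − d_i⁴)/64 = π(79.4⁴ − 72.80⁴)/64 = 5.722×10^5 mm⁴
I = 5.722×10^5 mm⁴ = 5.722×10^-7 m⁴
Effective length L_e = K·L = 1 × 3.52 = 3.520 m
P_cr = π²EI / L_e² = π² × 205×10⁹ × 5.722×10^-7 / 3.520² = 9.344×10^4 N
Factor of safety n = P_cr / P = 93.436 / 58.7 = 1.59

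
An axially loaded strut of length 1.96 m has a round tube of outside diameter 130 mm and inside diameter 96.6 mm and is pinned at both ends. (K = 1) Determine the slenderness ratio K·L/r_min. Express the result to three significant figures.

λ ≈ 48.4

d_o = 130 mm, d_i = 96.6 mm
I = π(d_o⁴ − d_i⁴)/64 = π(130⁴ − 96.60⁴)/64 = 9.745×10^6 mm⁴
A = 5.944×10^3 mm²;  r_min = √(I/A) = √(9.745×10^6/5.944×10^3) = 40.49 mm
L_e = K·L = 1 × 1.96 m = 1.960 m = 1960.0 mm
λ = L_e / r_min = 1960.0 / 40.49 = 48.4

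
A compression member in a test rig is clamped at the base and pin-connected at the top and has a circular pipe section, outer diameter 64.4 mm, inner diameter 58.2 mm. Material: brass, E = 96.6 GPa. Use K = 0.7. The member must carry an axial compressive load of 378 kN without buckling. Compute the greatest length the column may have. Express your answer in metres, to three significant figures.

L_max ≈ 1.20 m

d_o = 64.4 mm, d_i = 58.2 mm
I = π(d_o⁴ − d_i⁴)/64 = π(64.4⁴ − 58.20⁴)/64 = 2.811×10^5 mm⁴
I = 2.811×10^-7 m⁴
At the buckling limit P_cr = P = 3.780×10^5 N
From P_cr = π²EI/(K·L)²:  L = (1/K)·√(π²EI/P_cr) = (1/0.7)·√(π²×9.66×10^10×2.811×10^-7/3.780×10^5)
L = 1.20 m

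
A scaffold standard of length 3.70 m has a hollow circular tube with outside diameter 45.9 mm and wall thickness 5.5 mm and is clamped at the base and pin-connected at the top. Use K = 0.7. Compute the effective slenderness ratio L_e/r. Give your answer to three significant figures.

λ ≈ 180

Inner diameter d_i = 45.9 − 2×5.5 = 34.90 mm
I = π(d_o⁴ − d_i⁴)/64 = π(45.9⁴ − 34.90⁴)/64 = 1.451×10^5 mm⁴
A = 698.1 mm²;  r_min = √(I/A) = √(1.451×10^5/698.1) = 14.42 mm
L_e = K·L = 0.7 × 3.70 m = 2.590 m = 2590.0 mm
λ = L_e / r_min = 2590.0 / 14.42 = 180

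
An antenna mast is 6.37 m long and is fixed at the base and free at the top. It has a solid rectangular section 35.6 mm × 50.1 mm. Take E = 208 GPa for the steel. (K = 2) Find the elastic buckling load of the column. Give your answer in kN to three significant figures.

P_cr ≈ 2.38 kN

Buckling occurs about the weak axis: I_min = h·b³/12 with b = 35.6 mm (the shorter side).
I_min = 50.1×35.6³/12 = 1.884×10^5 mm⁴
I = 1.884×10^5 mm⁴ = 1.884×10^-7 m⁴
Effective length L_e = K·L = 2 × 6.37 = 12.74 m
P_cr = π²EI / L_e² = π² × 208×10⁹ × 1.884×10^-7 / 12.74² = 2.382×10^3 N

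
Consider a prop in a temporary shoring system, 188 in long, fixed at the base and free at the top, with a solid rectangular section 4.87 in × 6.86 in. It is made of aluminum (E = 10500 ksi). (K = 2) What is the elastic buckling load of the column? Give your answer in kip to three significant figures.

P_cr ≈ 48.4 kip

Buckling occurs about the weak axis: I_min = h·b³/12 with b = 4.87 in (the shorter side).
I_min = 6.86×4.87³/12 = 66.03 in⁴
Effective length L_e = K·L = 2 × 188 = 376.0 in
P_cr = π²EI / L_e² = π² × 10500×10³ × 66.03 / 376.0² = 4.840×10^4 lb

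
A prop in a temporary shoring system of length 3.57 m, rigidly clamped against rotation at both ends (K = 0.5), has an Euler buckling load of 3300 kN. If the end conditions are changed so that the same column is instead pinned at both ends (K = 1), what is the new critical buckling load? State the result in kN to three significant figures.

P_cr ∝ 1/K², so P_cr,new = P_cr,old × (K_old/K_new)² = 3300 × (0.5/1)²
= 3300 × 0.2500 = 825 kN

P_cr ≈ 825 kN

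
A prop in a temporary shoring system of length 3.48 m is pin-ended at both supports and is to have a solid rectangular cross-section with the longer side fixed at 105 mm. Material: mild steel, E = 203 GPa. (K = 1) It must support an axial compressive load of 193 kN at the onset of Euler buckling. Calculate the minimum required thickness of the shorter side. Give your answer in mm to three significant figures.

L_e = K·L = 1 × 3.48 = 3.480 m
Required I = P_cr·L_e²/(π²E) = 1.930×10^5 × 3.480² / (π² × 2.03×10^11) = 1.167×10^-6 m⁴
I_req = 1.167×10^6 mm⁴
Rectangle, weak axis: I_min = h·b³/12 with h = 105 mm fixed  ⇒  b = (12I/h)^(1/3) = 51.1 mm

b ≈ 51.1 mm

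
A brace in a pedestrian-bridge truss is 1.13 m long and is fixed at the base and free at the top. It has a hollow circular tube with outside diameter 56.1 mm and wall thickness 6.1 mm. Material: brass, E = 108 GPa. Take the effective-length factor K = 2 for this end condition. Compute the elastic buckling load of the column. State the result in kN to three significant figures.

Inner diameter d_i = 56.1 − 2×6.1 = 43.90 mm
I = π(d_o⁴ − d_i⁴)/64 = π(56.1⁴ − 43.90⁴)/64 = 3.039×10^5 mm⁴
I = 3.039×10^5 mm⁴ = 3.039×10^-7 m⁴
Effective length L_e = K·L = 2 × 1.13 = 2.260 m
P_cr = π²EI / L_e² = π² × 108×10⁹ × 3.039×10^-7 / 2.260² = 6.342×10^4 N

P_cr ≈ 63.4 kN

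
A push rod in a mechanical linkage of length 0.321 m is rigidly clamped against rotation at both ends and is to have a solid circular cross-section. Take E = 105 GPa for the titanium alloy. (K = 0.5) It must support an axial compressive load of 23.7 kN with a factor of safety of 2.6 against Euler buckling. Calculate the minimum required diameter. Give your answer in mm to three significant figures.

Required P_cr = n·P = 2.6 × 23.7 = 61.62 kN
L_e = K·L = 0.5 × 0.321 = 0.1605 m
Required I = P_cr·L_e²/(π²E) = 6.162×10^4 × 0.1605² / (π² × 1.05×10^11) = 1.532×10^-9 m⁴
I_req = 1.532×10^3 mm⁴
Solid circle: I = πd⁴/64  ⇒  d = (64I/π)^(1/4) = (64×1.532×10^3/π)^(1/4) = 13.3 mm

d ≈ 13.3 mm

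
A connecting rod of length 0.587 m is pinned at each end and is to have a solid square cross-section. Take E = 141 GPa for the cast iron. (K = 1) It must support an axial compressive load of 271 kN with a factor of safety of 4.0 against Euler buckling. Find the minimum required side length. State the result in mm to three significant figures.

a ≈ 42.4 mm

Required P_cr = n·P = 4.0 × 271 = 1084 kN
L_e = K·L = 1 × 0.587 = 0.5870 m
Required I = P_cr·L_e²/(π²E) = 1.084×10^6 × 0.5870² / (π² × 1.41×10^11) = 2.684×10^-7 m⁴
I_req = 2.684×10^5 mm⁴
Solid square: I = a⁴/12  ⇒  a = (12I)^(1/4) = (12×2.684×10^5)^(1/4) = 42.4 mm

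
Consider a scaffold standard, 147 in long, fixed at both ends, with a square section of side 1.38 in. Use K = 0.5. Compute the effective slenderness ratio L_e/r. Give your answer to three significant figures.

λ ≈ 185

I = a⁴/12 = 1.38⁴/12 = 0.3022 in⁴
A = 1.904 in²;  r_min = √(I/A) = √(0.3022/1.904) = 0.3984 in
L_e = K·L = 0.5 × 147 = 73.50 in
λ = L_e / r_min = 73.500 / 0.3984 = 185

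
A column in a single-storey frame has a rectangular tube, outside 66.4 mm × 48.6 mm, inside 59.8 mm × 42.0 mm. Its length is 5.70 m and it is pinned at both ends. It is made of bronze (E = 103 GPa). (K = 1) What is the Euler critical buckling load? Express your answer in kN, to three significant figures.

Weak-axis I_min = (h_o·b_o³ − h_i·b_i³)/12 with b_o = 48.6, b_i = 42.00 mm (shorter outer/inner sides).
I_min = (66.4×48.6³ − 59.80×42.00³)/12 = 2.660×10^5 mm⁴
I = 2.660×10^5 mm⁴ = 2.660×10^-7 m⁴
Effective length L_e = K·L = 1 × 5.70 = 5.700 m
P_cr = π²EI / L_e² = π² × 103×10⁹ × 2.660×10^-7 / 5.700² = 8.322×10^3 N

P_cr ≈ 8.32 kN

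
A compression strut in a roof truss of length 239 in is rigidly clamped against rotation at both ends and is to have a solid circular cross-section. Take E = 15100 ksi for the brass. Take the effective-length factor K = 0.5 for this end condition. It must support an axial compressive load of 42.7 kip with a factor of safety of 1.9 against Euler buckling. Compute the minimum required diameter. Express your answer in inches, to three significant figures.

d ≈ 3.55 in

Required P_cr = n·P = 1.9 × 42.7 = 81.13 kip
L_e = K·L = 0.5 × 239 = 119.5 in
Required I = P_cr·L_e²/(π²E) = 8.113×10^4 × 119.5² / (π² × 1.51×10^7) = 7.774 in⁴
Solid circle: I = πd⁴/64  ⇒  d = (64I/π)^(1/4) = (64×7.774/π)^(1/4) = 3.55 in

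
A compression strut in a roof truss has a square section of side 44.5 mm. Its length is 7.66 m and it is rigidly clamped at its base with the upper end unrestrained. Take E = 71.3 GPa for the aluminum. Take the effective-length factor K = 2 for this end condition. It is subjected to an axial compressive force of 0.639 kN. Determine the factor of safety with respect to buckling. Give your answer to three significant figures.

I = a⁴/12 = 44.5⁴/12 = 3.268×10^5 mm⁴
I = 3.268×10^5 mm⁴ = 3.268×10^-7 m⁴
Effective length L_e = K·L = 2 × 7.66 = 15.32 m
P_cr = π²EI / L_e² = π² × 71.3×10⁹ × 3.268×10^-7 / 15.32² = 979.8 N
Factor of safety n = P_cr / P = 0.97978 / 0.639 = 1.53

n ≈ 1.53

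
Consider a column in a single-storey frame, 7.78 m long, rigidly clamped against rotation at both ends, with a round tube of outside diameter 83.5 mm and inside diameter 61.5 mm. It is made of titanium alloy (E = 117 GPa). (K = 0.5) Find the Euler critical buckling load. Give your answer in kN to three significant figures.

P_cr ≈ 129 kN

d_o = 83.5 mm, d_i = 61.5 mm
I = π(d_o⁴ − d_i⁴)/64 = π(83.5⁴ − 61.50⁴)/64 = 1.684×10^6 mm⁴
I = 1.684×10^6 mm⁴ = 1.684×10^-6 m⁴
Effective length L_e = K·L = 0.5 × 7.78 = 3.890 m
P_cr = π²EI / L_e² = π² × 117×10⁹ × 1.684×10^-6 / 3.890² = 1.285×10^5 N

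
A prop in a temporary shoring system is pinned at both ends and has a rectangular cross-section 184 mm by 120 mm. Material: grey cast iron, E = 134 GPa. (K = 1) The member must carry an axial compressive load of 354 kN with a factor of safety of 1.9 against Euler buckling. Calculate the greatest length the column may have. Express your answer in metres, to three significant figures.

Buckling occurs about the weak axis: I_min = h·b³/12 with b = 120 mm (the shorter side).
I_min = 184×120³/12 = 2.650×10^7 mm⁴
I = 2.650×10^-5 m⁴
Required critical load P_cr = n·P = 1.9 × 354 = 672.6 kN = 6.726×10^5 N
From P_cr = π²EI/(K·L)²:  L = (1/K)·√(π²EI/P_cr) = (1/1)·√(π²×1.34×10^11×2.650×10^-5/6.726×10^5)
L = 7.22 m

L_max ≈ 7.22 m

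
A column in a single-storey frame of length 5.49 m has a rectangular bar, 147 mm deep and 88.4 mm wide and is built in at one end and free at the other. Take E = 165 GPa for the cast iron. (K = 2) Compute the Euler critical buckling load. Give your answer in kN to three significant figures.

P_cr ≈ 114 kN

Buckling occurs about the weak axis: I_min = h·b³/12 with b = 88.4 mm (the shorter side).
I_min = 147×88.4³/12 = 8.462×10^6 mm⁴
I = 8.462×10^6 mm⁴ = 8.462×10^-6 m⁴
Effective length L_e = K·L = 2 × 5.49 = 10.98 m
P_cr = π²EI / L_e² = π² × 165×10⁹ × 8.462×10^-6 / 10.98² = 1.143×10^5 N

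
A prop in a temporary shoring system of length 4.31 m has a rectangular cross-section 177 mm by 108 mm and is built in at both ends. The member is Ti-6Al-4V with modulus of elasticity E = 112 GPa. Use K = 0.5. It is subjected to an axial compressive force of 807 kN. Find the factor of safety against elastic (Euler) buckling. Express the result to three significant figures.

Buckling occurs about the weak axis: I_min = h·b³/12 with b = 108 mm (the shorter side).
I_min = 177×108³/12 = 1.858×10^7 mm⁴
I = 1.858×10^7 mm⁴ = 1.858×10^-5 m⁴
Effective length L_e = K·L = 0.5 × 4.31 = 2.155 m
P_cr = π²EI / L_e² = π² × 112×10⁹ × 1.858×10^-5 / 2.155² = 4.423×10^6 N
Factor of safety n = P_cr / P = 4422.7 / 807 = 5.48

n ≈ 5.48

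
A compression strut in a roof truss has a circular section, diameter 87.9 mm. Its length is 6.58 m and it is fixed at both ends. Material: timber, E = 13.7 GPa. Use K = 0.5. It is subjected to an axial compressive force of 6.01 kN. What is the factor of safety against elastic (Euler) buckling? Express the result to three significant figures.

I = πd⁴/64 = π×87.9⁴/64 = 2.930×10^6 mm⁴
I = 2.930×10^6 mm⁴ = 2.930×10^-6 m⁴
Effective length L_e = K·L = 0.5 × 6.58 = 3.290 m
P_cr = π²EI / L_e² = π² × 13.7×10⁹ × 2.930×10^-6 / 3.290² = 3.661×10^4 N
Factor of safety n = P_cr / P = 36.606 / 6.01 = 6.09

n ≈ 6.09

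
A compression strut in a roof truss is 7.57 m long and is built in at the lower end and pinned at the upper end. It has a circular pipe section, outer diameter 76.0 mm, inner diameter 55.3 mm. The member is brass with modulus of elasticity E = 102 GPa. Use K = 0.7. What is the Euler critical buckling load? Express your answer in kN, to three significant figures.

d_o = 76.0 mm, d_i = 55.3 mm
I = π(d_o⁴ − d_i⁴)/64 = π(76.0⁴ − 55.30⁴)/64 = 1.179×10^6 mm⁴
I = 1.179×10^6 mm⁴ = 1.179×10^-6 m⁴
Effective length L_e = K·L = 0.7 × 7.57 = 5.299 m
P_cr = π²EI / L_e² = π² × 102×10⁹ × 1.179×10^-6 / 5.299² = 4.226×10^4 N

P_cr ≈ 42.3 kN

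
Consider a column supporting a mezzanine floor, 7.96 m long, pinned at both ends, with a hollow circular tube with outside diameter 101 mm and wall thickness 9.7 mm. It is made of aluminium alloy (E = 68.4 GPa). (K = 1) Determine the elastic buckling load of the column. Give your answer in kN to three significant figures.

P_cr ≈ 31.2 kN

Inner diameter d_i = 101 − 2×9.7 = 81.60 mm
I = π(d_o⁴ − d_i⁴)/64 = π(101⁴ − 81.60⁴)/64 = 2.932×10^6 mm⁴
I = 2.932×10^6 mm⁴ = 2.932×10^-6 m⁴
Effective length L_e = K·L = 1 × 7.96 = 7.960 m
P_cr = π²EI / L_e² = π² × 68.4×10⁹ × 2.932×10^-6 / 7.960² = 3.124×10^4 N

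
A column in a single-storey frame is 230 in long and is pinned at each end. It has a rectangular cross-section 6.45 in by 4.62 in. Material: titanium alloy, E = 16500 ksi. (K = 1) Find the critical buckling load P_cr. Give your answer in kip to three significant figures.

Buckling occurs about the weak axis: I_min = h·b³/12 with b = 4.62 in (the shorter side).
I_min = 6.45×4.62³/12 = 53.00 in⁴
Effective length L_e = K·L = 1 × 230 = 230.0 in
P_cr = π²EI / L_e² = π² × 16500×10³ × 53.00 / 230.0² = 1.632×10^5 lb

P_cr ≈ 163 kip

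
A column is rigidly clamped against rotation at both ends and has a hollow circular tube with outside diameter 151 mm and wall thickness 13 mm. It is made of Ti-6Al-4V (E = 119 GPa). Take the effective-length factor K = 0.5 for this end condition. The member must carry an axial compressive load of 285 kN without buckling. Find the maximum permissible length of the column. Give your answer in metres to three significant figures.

L_max ≈ 14.9 m

Inner diameter d_i = 151 − 2×13 = 125.0 mm
I = π(d_o⁴ − d_i⁴)/64 = π(151⁴ − 125.0⁴)/64 = 1.354×10^7 mm⁴
I = 1.354×10^-5 m⁴
At the buckling limit P_cr = P = 2.850×10^5 N
From P_cr = π²EI/(K·L)²:  L = (1/K)·√(π²EI/P_cr) = (1/0.5)·√(π²×1.19×10^11×1.354×10^-5/2.850×10^5)
L = 14.9 m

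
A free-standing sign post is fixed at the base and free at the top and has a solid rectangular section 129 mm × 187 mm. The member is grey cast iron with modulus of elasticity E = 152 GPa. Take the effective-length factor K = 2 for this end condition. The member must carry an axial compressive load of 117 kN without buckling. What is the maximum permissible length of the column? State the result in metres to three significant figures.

L_max ≈ 10.4 m

Buckling occurs about the weak axis: I_min = h·b³/12 with b = 129 mm (the shorter side).
I_min = 187×129³/12 = 3.345×10^7 mm⁴
I = 3.345×10^-5 m⁴
At the buckling limit P_cr = P = 1.170×10^5 N
From P_cr = π²EI/(K·L)²:  L = (1/K)·√(π²EI/P_cr) = (1/2)·√(π²×1.52×10^11×3.345×10^-5/1.170×10^5)
L = 10.4 m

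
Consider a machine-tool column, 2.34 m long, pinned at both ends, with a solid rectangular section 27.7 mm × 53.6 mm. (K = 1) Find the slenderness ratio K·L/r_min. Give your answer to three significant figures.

λ ≈ 293

For a rectangle r_min = b/√12 = 27.7/√12 = 7.996 mm
L_e = K·L = 1 × 2.34 m = 2.340 m = 2340.0 mm
λ = L_e / r_min = 2340.0 / 7.996 = 293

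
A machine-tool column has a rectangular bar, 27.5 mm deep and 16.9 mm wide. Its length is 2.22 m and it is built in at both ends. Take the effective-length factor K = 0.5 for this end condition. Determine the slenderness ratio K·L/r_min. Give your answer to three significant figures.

λ ≈ 228

For a rectangle r_min = b/√12 = 16.9/√12 = 4.879 mm
L_e = K·L = 0.5 × 2.22 m = 1.110 m = 1110.0 mm
λ = L_e / r_min = 1110.0 / 4.879 = 228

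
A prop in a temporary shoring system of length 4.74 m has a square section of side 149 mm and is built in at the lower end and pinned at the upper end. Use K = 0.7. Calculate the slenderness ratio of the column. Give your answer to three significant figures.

I = a⁴/12 = 149⁴/12 = 4.107×10^7 mm⁴
A = 2.220×10^4 mm²;  r_min = √(I/A) = √(4.107×10^7/2.220×10^4) = 43.01 mm
L_e = K·L = 0.7 × 4.74 m = 3.318 m = 3318.0 mm
λ = L_e / r_min = 3318.0 / 43.01 = 77.1

λ ≈ 77.1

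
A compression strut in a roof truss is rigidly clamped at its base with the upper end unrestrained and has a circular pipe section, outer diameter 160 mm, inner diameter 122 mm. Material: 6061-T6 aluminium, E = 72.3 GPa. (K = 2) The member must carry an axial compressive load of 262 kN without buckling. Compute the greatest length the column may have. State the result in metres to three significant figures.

L_max ≈ 3.81 m

d_o = 160 mm, d_i = 122 mm
I = π(d_o⁴ − d_i⁴)/64 = π(160⁴ − 122.0⁴)/64 = 2.130×10^7 mm⁴
I = 2.130×10^-5 m⁴
At the buckling limit P_cr = P = 2.620×10^5 N
From P_cr = π²EI/(K·L)²:  L = (1/K)·√(π²EI/P_cr) = (1/2)·√(π²×7.23×10^10×2.130×10^-5/2.620×10^5)
L = 3.81 m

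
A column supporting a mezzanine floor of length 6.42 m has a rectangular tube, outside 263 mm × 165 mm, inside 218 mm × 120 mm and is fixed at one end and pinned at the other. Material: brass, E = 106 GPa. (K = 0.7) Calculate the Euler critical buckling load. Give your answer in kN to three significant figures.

Weak-axis I_min = (h_o·b_o³ − h_i·b_i³)/12 with b_o = 165, b_i = 120.0 mm (shorter outer/inner sides).
I_min = (263×165³ − 218.0×120.0³)/12 = 6.706×10^7 mm⁴
I = 6.706×10^7 mm⁴ = 6.706×10^-5 m⁴
Effective length L_e = K·L = 0.7 × 6.42 = 4.494 m
P_cr = π²EI / L_e² = π² × 106×10⁹ × 6.706×10^-5 / 4.494² = 3.474×10^6 N

P_cr ≈ 3470 kN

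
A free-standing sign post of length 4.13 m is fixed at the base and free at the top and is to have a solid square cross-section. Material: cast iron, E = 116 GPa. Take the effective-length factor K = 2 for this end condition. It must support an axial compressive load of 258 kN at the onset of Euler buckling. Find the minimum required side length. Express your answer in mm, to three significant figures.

L_e = K·L = 2 × 4.13 = 8.260 m
Required I = P_cr·L_e²/(π²E) = 2.580×10^5 × 8.260² / (π² × 1.16×10^11) = 1.538×10^-5 m⁴
I_req = 1.538×10^7 mm⁴
Solid square: I = a⁴/12  ⇒  a = (12I)^(1/4) = (12×1.538×10^7)^(1/4) = 117 mm

a ≈ 117 mm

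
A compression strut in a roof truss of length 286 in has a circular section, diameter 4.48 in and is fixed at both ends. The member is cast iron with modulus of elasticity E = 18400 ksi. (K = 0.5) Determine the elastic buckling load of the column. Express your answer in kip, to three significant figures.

I = πd⁴/64 = π×4.48⁴/64 = 19.77 in⁴
Effective length L_e = K·L = 0.5 × 286 = 143.0 in
P_cr = π²EI / L_e² = π² × 18400×10³ × 19.77 / 143.0² = 1.756×10^5 lb

P_cr ≈ 176 kip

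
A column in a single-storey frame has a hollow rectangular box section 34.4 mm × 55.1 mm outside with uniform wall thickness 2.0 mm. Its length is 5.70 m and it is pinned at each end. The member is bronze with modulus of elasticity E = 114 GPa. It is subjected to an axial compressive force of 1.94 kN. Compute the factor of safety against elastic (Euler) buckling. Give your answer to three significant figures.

n ≈ 1.20

Inner dimensions: h_i = 55.1 − 2×2.0 = 51.10 mm, b_i = 34.4 − 2×2.0 = 30.40 mm
Weak-axis I_min = (h_o·b_o³ − h_i·b_i³)/12 with b_o = 34.4, b_i = 30.40 mm (shorter outer/inner sides).
I_min = (55.1×34.4³ − 51.10×30.40³)/12 = 6.728×10^4 mm⁴
I = 6.728×10^4 mm⁴ = 6.728×10^-8 m⁴
Effective length L_e = K·L = 1 × 5.70 = 5.700 m
P_cr = π²EI / L_e² = π² × 114×10⁹ × 6.728×10^-8 / 5.700² = 2.330×10^3 N
Factor of safety n = P_cr / P = 2.3299 / 1.94 = 1.20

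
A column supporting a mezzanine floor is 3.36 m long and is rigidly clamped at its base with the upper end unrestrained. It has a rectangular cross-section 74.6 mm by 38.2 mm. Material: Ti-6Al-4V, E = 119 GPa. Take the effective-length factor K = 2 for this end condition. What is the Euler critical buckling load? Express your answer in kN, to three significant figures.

P_cr ≈ 9.01 kN

Buckling occurs about the weak axis: I_min = h·b³/12 with b = 38.2 mm (the shorter side).
I_min = 74.6×38.2³/12 = 3.465×10^5 mm⁴
I = 3.465×10^5 mm⁴ = 3.465×10^-7 m⁴
Effective length L_e = K·L = 2 × 3.36 = 6.720 m
P_cr = π²EI / L_e² = π² × 119×10⁹ × 3.465×10^-7 / 6.720² = 9.013×10^3 N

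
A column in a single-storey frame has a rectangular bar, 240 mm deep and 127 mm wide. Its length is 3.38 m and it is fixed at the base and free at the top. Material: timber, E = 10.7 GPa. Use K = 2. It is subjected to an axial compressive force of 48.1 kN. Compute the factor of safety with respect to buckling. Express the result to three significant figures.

n ≈ 1.97

Buckling occurs about the weak axis: I_min = h·b³/12 with b = 127 mm (the shorter side).
I_min = 240×127³/12 = 4.097×10^7 mm⁴
I = 4.097×10^7 mm⁴ = 4.097×10^-5 m⁴
Effective length L_e = K·L = 2 × 3.38 = 6.760 m
P_cr = π²EI / L_e² = π² × 10.7×10⁹ × 4.097×10^-5 / 6.760² = 9.467×10^4 N
Factor of safety n = P_cr / P = 94.674 / 48.1 = 1.97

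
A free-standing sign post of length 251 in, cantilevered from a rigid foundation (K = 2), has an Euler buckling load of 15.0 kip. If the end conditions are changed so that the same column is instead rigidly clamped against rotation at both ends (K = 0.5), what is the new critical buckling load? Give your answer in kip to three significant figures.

P_cr ∝ 1/K², so P_cr,new = P_cr,old × (K_old/K_new)² = 15.0 × (2/0.5)²
= 15.0 × 16.00 = 240 kip

P_cr ≈ 240 kip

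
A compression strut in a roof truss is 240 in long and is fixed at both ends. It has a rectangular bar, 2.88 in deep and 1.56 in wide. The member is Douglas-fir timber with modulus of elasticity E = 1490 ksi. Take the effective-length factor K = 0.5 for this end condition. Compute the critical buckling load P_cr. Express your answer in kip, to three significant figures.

P_cr ≈ 0.930 kip

Buckling occurs about the weak axis: I_min = h·b³/12 with b = 1.56 in (the shorter side).
I_min = 2.88×1.56³/12 = 0.9111 in⁴
Effective length L_e = K·L = 0.5 × 240 = 120.0 in
P_cr = π²EI / L_e² = π² × 1490×10³ × 0.9111 / 120.0² = 930.5 lb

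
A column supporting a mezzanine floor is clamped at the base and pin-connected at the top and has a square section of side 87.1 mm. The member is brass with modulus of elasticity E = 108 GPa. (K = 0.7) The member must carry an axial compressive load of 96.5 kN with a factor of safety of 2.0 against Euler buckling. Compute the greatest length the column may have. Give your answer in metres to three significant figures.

I = a⁴/12 = 87.1⁴/12 = 4.796×10^6 mm⁴
I = 4.796×10^-6 m⁴
Required critical load P_cr = n·P = 2.0 × 96.5 = 193.0 kN = 1.930×10^5 N
From P_cr = π²EI/(K·L)²:  L = (1/K)·√(π²EI/P_cr) = (1/0.7)·√(π²×1.08×10^11×4.796×10^-6/1.930×10^5)
L = 7.35 m

L_max ≈ 7.35 m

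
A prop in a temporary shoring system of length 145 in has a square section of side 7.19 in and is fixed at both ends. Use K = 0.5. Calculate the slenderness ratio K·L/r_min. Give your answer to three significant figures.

λ ≈ 34.9

For a square r = a/√12 = 7.19/√12 = 2.076 in
L_e = K·L = 0.5 × 145 = 72.50 in
λ = L_e / r_min = 72.500 / 2.076 = 34.9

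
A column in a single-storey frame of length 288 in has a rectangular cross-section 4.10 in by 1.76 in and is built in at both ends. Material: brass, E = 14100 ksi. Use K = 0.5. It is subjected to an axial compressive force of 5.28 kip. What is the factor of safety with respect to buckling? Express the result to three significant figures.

Buckling occurs about the weak axis: I_min = h·b³/12 with b = 1.76 in (the shorter side).
I_min = 4.10×1.76³/12 = 1.863 in⁴
Effective length L_e = K·L = 0.5 × 288 = 144.0 in
P_cr = π²EI / L_e² = π² × 14100×10³ × 1.863 / 144.0² = 1.250×10^4 lb
Factor of safety n = P_cr / P = 12.501 / 5.28 = 2.37

n ≈ 2.37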